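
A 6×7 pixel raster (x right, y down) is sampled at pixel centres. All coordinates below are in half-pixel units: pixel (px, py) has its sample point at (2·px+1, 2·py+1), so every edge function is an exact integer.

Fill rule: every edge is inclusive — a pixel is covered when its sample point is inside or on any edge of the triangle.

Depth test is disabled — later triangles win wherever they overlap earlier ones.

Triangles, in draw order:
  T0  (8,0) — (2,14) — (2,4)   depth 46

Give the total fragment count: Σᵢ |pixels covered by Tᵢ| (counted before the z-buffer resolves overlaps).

T0:
  2·area = 60
  edge (8, 0)→(2, 14): d=(-6,14) inclusive
  edge (2, 14)→(2, 4): d=(0,-10) inclusive
  edge (2, 4)→(8, 0): d=(6,-4) inclusive
    (3,0)@(7, 1): e=[8,50,2] → #
    (4,0)@(9, 1): e=[-20,70,10] → ·
    (2,1)@(5, 3): e=[24,30,6] → #
    (3,1)@(7, 3): e=[-4,50,14] → ·
    (1,2)@(3, 5): e=[40,10,10] → #
    (3,2)@(7, 5): e=[-16,50,26] → ·
    (1,3)@(3, 7): e=[28,10,22] → #
    (2,3)@(5, 7): e=[0,30,30] → #  [on edge]
    (3,3)@(7, 7): e=[-28,50,38] → ·
    (1,4)@(3, 9): e=[16,10,34] → #
    (2,4)@(5, 9): e=[-12,30,42] → ·
    (1,5)@(3, 11): e=[4,10,46] → #
  covered (8 px):
    · · · # · ·
    · · # · · ·
    · # # · · ·
    · # # · · ·
    · # · · · ·
    · # · · · ·
    · · · · · ·

Final: 8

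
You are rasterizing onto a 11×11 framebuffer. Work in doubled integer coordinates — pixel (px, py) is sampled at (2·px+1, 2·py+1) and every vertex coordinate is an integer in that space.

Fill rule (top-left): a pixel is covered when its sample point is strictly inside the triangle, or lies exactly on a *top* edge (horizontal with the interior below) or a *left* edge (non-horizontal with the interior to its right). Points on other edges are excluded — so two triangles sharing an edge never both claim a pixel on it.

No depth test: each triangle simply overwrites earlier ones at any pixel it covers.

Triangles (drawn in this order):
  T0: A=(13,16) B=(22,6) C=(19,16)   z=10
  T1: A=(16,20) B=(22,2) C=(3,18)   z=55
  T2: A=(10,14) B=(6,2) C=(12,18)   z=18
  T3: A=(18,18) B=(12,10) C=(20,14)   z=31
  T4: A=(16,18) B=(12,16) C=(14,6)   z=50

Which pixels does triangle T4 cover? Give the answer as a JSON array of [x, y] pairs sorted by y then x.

T0:
  2·area = 60
  edge (13, 16)→(22, 6): d=(9,-10) top-left  bias=+0
  edge (22, 6)→(19, 16): d=(-3,10) right/bottom  bias=-1
  edge (19, 16)→(13, 16): d=(-6,0) right/bottom  bias=-1
    (10,4)@(21, 9): e=[17,1,42] → X
    (9,5)@(19, 11): e=[15,15,30] → X
    (10,5)@(21, 11): e=[35,-5,30] → .
    (8,6)@(17, 13): e=[13,29,18] → X
    (10,6)@(21, 13): e=[53,-11,18] → .
    (7,7)@(15, 15): e=[11,43,6] → X
    (10,7)@(21, 15): e=[71,-17,6] → .
    (7,8)@(15, 17): e=[29,37,-6] → .
    (8,8)@(17, 17): e=[49,17,-6] → .
    (9,8)@(19, 17): e=[69,-3,-6] → .
  covered (7 px):
    . . . . . . . . . . .
    . . . . . . . . . . .
    . . . . . . . . . . .
    . . . . . . . . . . .
    . . . . . . . . . . X
    . . . . . . . . . X .
    . . . . . . . . X X .
    . . . . . . . X X X .
    . . . . . . . . . . .
    . . . . . . . . . . .
    . . . . . . . . . . .
T1:
  2·area = 246  (B↔C swapped to make it positive)
  edge (16, 20)→(3, 18): d=(-13,-2) top-left  bias=+0
  edge (3, 18)→(22, 2): d=(19,-16) top-left  bias=+0
  edge (22, 2)→(16, 20): d=(-6,18) right/bottom  bias=-1
    (10,1)@(21, 3): e=[231,3,12] → X
    (9,2)@(19, 5): e=[201,9,36] → X
    (10,2)@(21, 5): e=[205,41,0] → .  [on edge]
    (8,3)@(17, 7): e=[171,15,60] → X
    (10,3)@(21, 7): e=[179,79,-12] → .
    (7,4)@(15, 9): e=[141,21,84] → X
    (10,4)@(21, 9): e=[153,117,-24] → .
    (6,5)@(13, 11): e=[111,27,108] → X
    (9,5)@(19, 11): e=[123,123,0] → .  [on edge]
    (4,6)@(9, 13): e=[77,1,168] → X
    (5,6)@(11, 13): e=[81,33,132] → X
    (9,6)@(19, 13): e=[97,161,-12] → .
    (8,8)@(17, 17): e=[41,205,0] → .  [on edge]
  covered (30 px):
    . . . . . . . . . . .
    . . . . . . . . . . X
    . . . . . . . . . X .
    . . . . . . . . X X .
    . . . . . . . X X X .
    . . . . . . X X X . .
    . . . . X X X X X . .
    . . . X X X X X X . .
    . . X X X X X X . . .
    . . . . . X X X . . .
    . . . . . . . . . . .
T2:
  2·area = 8
  edge (10, 14)→(6, 2): d=(-4,-12) top-left  bias=+0
  edge (6, 2)→(12, 18): d=(6,16) right/bottom  bias=-1
  edge (12, 18)→(10, 14): d=(-2,-4) top-left  bias=+0
    (3,2)@(7, 5): e=[0,2,6] → X  [on edge]
    (4,2)@(9, 5): e=[24,-30,14] → .
    (3,3)@(7, 7): e=[-8,14,2] → .
    (4,5)@(9, 11): e=[0,6,2] → X  [on edge]
    (5,5)@(11, 11): e=[24,-26,10] → .
    (4,6)@(9, 13): e=[-8,18,-2] → .
    (5,8)@(11, 17): e=[0,10,-2] → .  [on edge]
  covered (2 px):
    . . . . . . . . . . .
    . . . . . . . . . . .
    . . . X . . . . . . .
    . . . . . . . . . . .
    . . . . . . . . . . .
    . . . . X . . . . . .
    . . . . . . . . . . .
    . . . . . . . . . . .
    . . . . . . . . . . .
    . . . . . . . . . . .
    . . . . . . . . . . .
T3:
  2·area = 40
  edge (18, 18)→(12, 10): d=(-6,-8) top-left  bias=+0
  edge (12, 10)→(20, 14): d=(8,4) right/bottom  bias=-1
  edge (20, 14)→(18, 18): d=(-2,4) right/bottom  bias=-1
    (6,5)@(13, 11): e=[2,4,34] → X
    (7,5)@(15, 11): e=[18,-4,26] → .
    (6,6)@(13, 13): e=[-10,20,30] → .
    (7,6)@(15, 13): e=[6,12,22] → X
    (8,6)@(17, 13): e=[22,4,14] → X
    (9,6)@(19, 13): e=[38,-4,6] → .
    (7,7)@(15, 15): e=[-6,28,18] → .
    (8,7)@(17, 15): e=[10,20,10] → X
    (9,7)@(19, 15): e=[26,12,2] → X
    (10,7)@(21, 15): e=[42,4,-6] → .
    (8,8)@(17, 17): e=[-2,36,6] → .
    (9,8)@(19, 17): e=[14,28,-2] → .
  covered (5 px):
    . . . . . . . . . . .
    . . . . . . . . . . .
    . . . . . . . . . . .
    . . . . . . . . . . .
    . . . . . . . . . . .
    . . . . . . X . . . .
    . . . . . . . X X . .
    . . . . . . . . X X .
    . . . . . . . . . . .
    . . . . . . . . . . .
    . . . . . . . . . . .
T4:
  2·area = 44
  edge (16, 18)→(12, 16): d=(-4,-2) top-left  bias=+0
  edge (12, 16)→(14, 6): d=(2,-10) top-left  bias=+0
  edge (14, 6)→(16, 18): d=(2,12) right/bottom  bias=-1
    (7,0)@(15, 1): e=[66,0,-22] → .  [on edge]
    (6,5)@(13, 11): e=[22,0,22] → X  [on edge]
    (7,5)@(15, 11): e=[26,20,-2] → .
    (6,6)@(13, 13): e=[14,4,26] → X
    (7,6)@(15, 13): e=[18,24,2] → X
    (8,6)@(17, 13): e=[22,44,-22] → .
    (6,7)@(13, 15): e=[6,8,30] → X
    (8,7)@(17, 15): e=[14,48,-18] → .
    (6,8)@(13, 17): e=[-2,12,34] → .
    (7,8)@(15, 17): e=[2,32,10] → X
    (8,8)@(17, 17): e=[6,52,-14] → .
    (7,9)@(15, 19): e=[-6,36,14] → .
    (5,10)@(11, 21): e=[-22,0,66] → .  [on edge]
  covered (6 px):
    . . . . . . . . . . .
    . . . . . . . . . . .
    . . . . . . . . . . .
    . . . . . . . . . . .
    . . . . . . . . . . .
    . . . . . . X . . . .
    . . . . . . X X . . .
    . . . . . . X X . . .
    . . . . . . . X . . .
    . . . . . . . . . . .
    . . . . . . . . . . .

Result: [[6,5],[6,6],[7,6],[6,7],[7,7],[7,8]]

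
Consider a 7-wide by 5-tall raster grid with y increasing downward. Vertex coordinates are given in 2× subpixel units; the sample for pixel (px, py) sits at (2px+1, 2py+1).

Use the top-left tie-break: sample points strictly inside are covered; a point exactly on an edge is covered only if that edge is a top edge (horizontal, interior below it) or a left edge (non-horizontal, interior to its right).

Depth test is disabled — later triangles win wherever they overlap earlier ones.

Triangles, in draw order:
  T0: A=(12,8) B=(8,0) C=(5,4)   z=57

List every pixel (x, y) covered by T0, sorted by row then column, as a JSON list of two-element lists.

T0:
  2·area = 40  (B↔C swapped to make it positive)
  edge (12, 8)→(5, 4): d=(-7,-4) top-left  bias=+0
  edge (5, 4)→(8, 0): d=(3,-4) top-left  bias=+0
  edge (8, 0)→(12, 8): d=(4,8) right/bottom  bias=-1
    (3,1)@(7, 3): e=[15,5,20] → X
    (4,1)@(9, 3): e=[23,13,4] → X
    (5,1)@(11, 3): e=[31,21,-12] → .
    (3,2)@(7, 5): e=[1,11,28] → X
    (5,2)@(11, 5): e=[17,27,-4] → .
    (3,3)@(7, 7): e=[-13,17,36] → .
    (4,3)@(9, 7): e=[-5,25,20] → .
    (5,3)@(11, 7): e=[3,33,4] → X
    (6,3)@(13, 7): e=[11,41,-12] → .
    (5,4)@(11, 9): e=[-11,39,12] → .
  covered (5 px):
    . . . . . . .
    . . . X X . .
    . . . X X . .
    . . . . . X .
    . . . . . . .

Result: [[3,1],[4,1],[3,2],[4,2],[5,3]]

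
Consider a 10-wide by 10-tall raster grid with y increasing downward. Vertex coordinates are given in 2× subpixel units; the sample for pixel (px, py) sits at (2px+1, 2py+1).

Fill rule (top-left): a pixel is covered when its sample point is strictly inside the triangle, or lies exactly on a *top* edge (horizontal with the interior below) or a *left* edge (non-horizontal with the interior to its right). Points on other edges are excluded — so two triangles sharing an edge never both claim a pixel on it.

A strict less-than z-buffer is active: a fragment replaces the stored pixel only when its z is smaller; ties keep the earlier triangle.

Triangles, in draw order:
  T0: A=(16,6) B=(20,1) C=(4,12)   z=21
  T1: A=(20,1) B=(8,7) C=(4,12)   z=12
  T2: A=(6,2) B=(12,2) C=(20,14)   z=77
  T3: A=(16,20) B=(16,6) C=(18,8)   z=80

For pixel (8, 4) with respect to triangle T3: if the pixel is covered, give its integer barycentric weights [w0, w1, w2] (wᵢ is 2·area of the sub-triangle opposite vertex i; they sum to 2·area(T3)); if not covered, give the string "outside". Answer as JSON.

T0:
  2·area = 36  (B↔C swapped to make it positive)
  edge (16, 6)→(4, 12): d=(-12,6) right/bottom  bias=-1
  edge (4, 12)→(20, 1): d=(16,-11) top-left  bias=+0
  edge (20, 1)→(16, 6): d=(-4,5) right/bottom  bias=-1
    (7,2)@(15, 5): e=[18,9,9] → X
    (8,2)@(17, 5): e=[6,31,-1] → .
    (6,3)@(13, 7): e=[6,19,11] → X
    (7,3)@(15, 7): e=[-6,41,1] → .
    (4,4)@(9, 9): e=[6,7,23] → X
    (5,4)@(11, 9): e=[-6,29,13] → .
    (6,4)@(13, 9): e=[-18,51,3] → .
    (4,5)@(9, 11): e=[-18,39,15] → .
  covered (3 px):
    . . . . . . . . . .
    . . . . . . . . . .
    . . . . . . . X . .
    . . . . . . X . . .
    . . . . X . . . . .
    . . . . . . . . . .
    . . . . . . . . . .
    . . . . . . . . . .
    . . . . . . . . . .
    . . . . . . . . . .
T1:
  2·area = 36  (B↔C swapped to make it positive)
  edge (20, 1)→(4, 12): d=(-16,11) right/bottom  bias=-1
  edge (4, 12)→(8, 7): d=(4,-5) top-left  bias=+0
  edge (8, 7)→(20, 1): d=(12,-6) top-left  bias=+0
    (8,1)@(17, 3): e=[1,29,6] → X
    (9,1)@(19, 3): e=[-21,39,18] → .
    (6,2)@(13, 5): e=[13,17,6] → X
    (7,2)@(15, 5): e=[-9,27,18] → .
    (8,2)@(17, 5): e=[-31,37,30] → .
    (4,3)@(9, 7): e=[25,5,6] → X
    (5,3)@(11, 7): e=[3,15,18] → X
    (6,3)@(13, 7): e=[-19,25,30] → .
    (3,4)@(7, 9): e=[15,3,18] → X
    (4,4)@(9, 9): e=[-7,13,30] → .
    (5,4)@(11, 9): e=[-29,23,42] → .
    (2,5)@(5, 11): e=[5,1,30] → X
  covered (6 px):
    . . . . . . . . . .
    . . . . . . . . X .
    . . . . . . X . . .
    . . . . X X . . . .
    . . . X . . . . . .
    . . X . . . . . . .
    . . . . . . . . . .
    . . . . . . . . . .
    . . . . . . . . . .
    . . . . . . . . . .
T2:
  2·area = 72
  edge (6, 2)→(12, 2): d=(6,0) top-left  bias=+0
  edge (12, 2)→(20, 14): d=(8,12) right/bottom  bias=-1
  edge (20, 14)→(6, 2): d=(-14,-12) top-left  bias=+0
    (4,1)@(9, 3): e=[6,44,22] → X
    (5,1)@(11, 3): e=[6,20,46] → X
    (6,1)@(13, 3): e=[6,-4,70] → .
    (4,2)@(9, 5): e=[18,60,-6] → .
    (5,2)@(11, 5): e=[18,36,18] → X
    (6,2)@(13, 5): e=[18,12,42] → X
    (7,2)@(15, 5): e=[18,-12,66] → .
    (5,3)@(11, 7): e=[30,52,-10] → .
    (6,3)@(13, 7): e=[30,28,14] → X
    (7,3)@(15, 7): e=[30,4,38] → X
    (8,3)@(17, 7): e=[30,-20,62] → .
    (6,4)@(13, 9): e=[42,44,-14] → .
  covered (9 px):
    . . . . . . . . . .
    . . . . X X . . . .
    . . . . . X X . . .
    . . . . . . X X . .
    . . . . . . . X . .
    . . . . . . . . X .
    . . . . . . . . . X
    . . . . . . . . . .
    . . . . . . . . . .
    . . . . . . . . . .
T3:
  2·area = 28
  edge (16, 20)→(16, 6): d=(0,-14) top-left  bias=+0
  edge (16, 6)→(18, 8): d=(2,2) right/bottom  bias=-1
  edge (18, 8)→(16, 20): d=(-2,12) right/bottom  bias=-1
    (5,0)@(11, 1): e=[-70,0,98] → .  [on edge]
    (6,1)@(13, 3): e=[-42,0,70] → .  [on edge]
    (7,2)@(15, 5): e=[-14,0,42] → .  [on edge]
    (8,3)@(17, 7): e=[14,0,14] → .  [on edge]
    (8,4)@(17, 9): e=[14,4,10] → X
    (9,4)@(19, 9): e=[42,0,-14] → .  [on edge]
    (8,5)@(17, 11): e=[14,8,6] → X
    (9,5)@(19, 11): e=[42,4,-18] → .
    (8,6)@(17, 13): e=[14,12,2] → X
    (9,6)@(19, 13): e=[42,8,-22] → .
    (8,7)@(17, 15): e=[14,16,-2] → .
  covered (3 px):
    . . . . . . . . . .
    . . . . . . . . . .
    . . . . . . . . . .
    . . . . . . . . . .
    . . . . . . . . X .
    . . . . . . . . X .
    . . . . . . . . X .
    . . . . . . . . . .
    . . . . . . . . . .
    . . . . . . . . . .

Final: [4,10,14]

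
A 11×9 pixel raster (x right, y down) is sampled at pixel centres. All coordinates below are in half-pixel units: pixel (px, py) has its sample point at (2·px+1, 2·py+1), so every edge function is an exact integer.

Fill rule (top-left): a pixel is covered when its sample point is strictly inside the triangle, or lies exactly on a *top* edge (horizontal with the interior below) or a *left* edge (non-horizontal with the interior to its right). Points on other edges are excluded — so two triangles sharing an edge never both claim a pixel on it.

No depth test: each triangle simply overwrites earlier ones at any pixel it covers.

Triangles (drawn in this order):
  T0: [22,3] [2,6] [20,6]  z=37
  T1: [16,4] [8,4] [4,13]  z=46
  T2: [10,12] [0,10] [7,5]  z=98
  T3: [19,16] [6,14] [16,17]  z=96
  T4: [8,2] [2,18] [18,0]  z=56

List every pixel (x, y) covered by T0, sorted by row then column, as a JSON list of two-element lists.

T0:
  2·area = 54  (B↔C swapped to make it positive)
  edge (22, 3)→(20, 6): d=(-2,3) right/bottom  bias=-1
  edge (20, 6)→(2, 6): d=(-18,0) right/bottom  bias=-1
  edge (2, 6)→(22, 3): d=(20,-3) top-left  bias=+0
    (4,2)@(9, 5): e=[35,18,1] → X
    (5,2)@(11, 5): e=[29,18,7] → X
    (6,2)@(13, 5): e=[23,18,13] → X
    (7,2)@(15, 5): e=[17,18,19] → X
    (8,2)@(17, 5): e=[11,18,25] → X
    (9,2)@(19, 5): e=[5,18,31] → X
    (10,2)@(21, 5): e=[-1,18,37] → .
    (4,3)@(9, 7): e=[31,-18,41] → .
    (5,3)@(11, 7): e=[25,-18,47] → .
    (6,3)@(13, 7): e=[19,-18,53] → .
    (7,3)@(15, 7): e=[13,-18,59] → .
    (8,3)@(17, 7): e=[7,-18,65] → .
  covered (6 px):
    . . . . . . . . . . .
    . . . . . . . . . . .
    . . . . X X X X X X .
    . . . . . . . . . . .
    . . . . . . . . . . .
    . . . . . . . . . . .
    . . . . . . . . . . .
    . . . . . . . . . . .
    . . . . . . . . . . .
T1:
  2·area = 72  (B↔C swapped to make it positive)
  edge (16, 4)→(4, 13): d=(-12,9) right/bottom  bias=-1
  edge (4, 13)→(8, 4): d=(4,-9) top-left  bias=+0
  edge (8, 4)→(16, 4): d=(8,0) top-left  bias=+0
    (4,2)@(9, 5): e=[51,13,8] → X
    (5,2)@(11, 5): e=[33,31,8] → X
    (6,2)@(13, 5): e=[15,49,8] → X
    (7,2)@(15, 5): e=[-3,67,8] → .
    (3,3)@(7, 7): e=[45,3,24] → X
    (6,3)@(13, 7): e=[-9,57,24] → .
    (3,4)@(7, 9): e=[21,11,40] → X
    (5,4)@(11, 9): e=[-15,47,40] → .
    (2,5)@(5, 11): e=[15,1,56] → X
    (3,5)@(7, 11): e=[-3,19,56] → .
    (4,5)@(9, 11): e=[-21,37,56] → .
    (2,6)@(5, 13): e=[-9,9,72] → .
  covered (9 px):
    . . . . . . . . . . .
    . . . . . . . . . . .
    . . . . X X X . . . .
    . . . X X X . . . . .
    . . . X X . . . . . .
    . . X . . . . . . . .
    . . . . . . . . . . .
    . . . . . . . . . . .
    . . . . . . . . . . .
T2:
  2·area = 64
  edge (10, 12)→(0, 10): d=(-10,-2) top-left  bias=+0
  edge (0, 10)→(7, 5): d=(7,-5) top-left  bias=+0
  edge (7, 5)→(10, 12): d=(3,7) right/bottom  bias=-1
    (3,2)@(7, 5): e=[64,0,0] → .  [on edge]
    (2,3)@(5, 7): e=[40,4,20] → X
    (3,3)@(7, 7): e=[44,14,6] → X
    (4,3)@(9, 7): e=[48,24,-8] → .
    (1,4)@(3, 9): e=[16,8,40] → X
    (4,4)@(9, 9): e=[28,38,-2] → .
    (1,5)@(3, 11): e=[-4,22,46] → .
    (2,5)@(5, 11): e=[0,32,32] → X  [on edge]
    (4,5)@(9, 11): e=[8,52,4] → X
    (5,5)@(11, 11): e=[12,62,-10] → .
    (2,6)@(5, 13): e=[-20,46,38] → .
    (3,6)@(7, 13): e=[-16,56,24] → .
    (7,6)@(15, 13): e=[0,96,-32] → .  [on edge]
  covered (8 px):
    . . . . . . . . . . .
    . . . . . . . . . . .
    . . . . . . . . . . .
    . . X X . . . . . . .
    . X X X . . . . . . .
    . . X X X . . . . . .
    . . . . . . . . . . .
    . . . . . . . . . . .
    . . . . . . . . . . .
T3:
  2·area = 19  (B↔C swapped to make it positive)
  edge (19, 16)→(16, 17): d=(-3,1) right/bottom  bias=-1
  edge (16, 17)→(6, 14): d=(-10,-3) top-left  bias=+0
  edge (6, 14)→(19, 16): d=(13,2) right/bottom  bias=-1
    (5,7)@(11, 15): e=[11,5,3] → X
    (6,7)@(13, 15): e=[9,11,-1] → .
    (5,8)@(11, 17): e=[5,-15,29] → .
  covered (1 px):
    . . . . . . . . . . .
    . . . . . . . . . . .
    . . . . . . . . . . .
    . . . . . . . . . . .
    . . . . . . . . . . .
    . . . . . . . . . . .
    . . . . . . . . . . .
    . . . . . X . . . . .
    . . . . . . . . . . .
T4:
  2·area = 148  (B↔C swapped to make it positive)
  edge (8, 2)→(18, 0): d=(10,-2) top-left  bias=+0
  edge (18, 0)→(2, 18): d=(-16,18) right/bottom  bias=-1
  edge (2, 18)→(8, 2): d=(6,-16) top-left  bias=+0
    (6,0)@(13, 1): e=[0,74,74] → X  [on edge]
    (7,0)@(15, 1): e=[4,38,106] → X
    (8,0)@(17, 1): e=[8,2,138] → X
    (9,0)@(19, 1): e=[12,-34,170] → .
    (1,1)@(3, 3): e=[0,222,-74] → .  [on edge]
    (4,1)@(9, 3): e=[12,114,22] → X
    (5,1)@(11, 3): e=[16,78,54] → X
    (8,1)@(17, 3): e=[28,-30,150] → .
    (3,2)@(7, 5): e=[28,118,2] → X
    (7,2)@(15, 5): e=[44,-26,130] → .
    (3,3)@(7, 7): e=[48,86,14] → X
    (6,3)@(13, 7): e=[60,-22,110] → .
  covered (19 px):
    . . . . . . X X X . .
    . . . . X X X X . . .
    . . . X X X X . . . .
    . . . X X X . . . . .
    . . . X X . . . . . .
    . . X X . . . . . . .
    . . X . . . . . . . .
    . . . . . . . . . . .
    . . . . . . . . . . .

Answer: [[4,2],[5,2],[6,2],[7,2],[8,2],[9,2]]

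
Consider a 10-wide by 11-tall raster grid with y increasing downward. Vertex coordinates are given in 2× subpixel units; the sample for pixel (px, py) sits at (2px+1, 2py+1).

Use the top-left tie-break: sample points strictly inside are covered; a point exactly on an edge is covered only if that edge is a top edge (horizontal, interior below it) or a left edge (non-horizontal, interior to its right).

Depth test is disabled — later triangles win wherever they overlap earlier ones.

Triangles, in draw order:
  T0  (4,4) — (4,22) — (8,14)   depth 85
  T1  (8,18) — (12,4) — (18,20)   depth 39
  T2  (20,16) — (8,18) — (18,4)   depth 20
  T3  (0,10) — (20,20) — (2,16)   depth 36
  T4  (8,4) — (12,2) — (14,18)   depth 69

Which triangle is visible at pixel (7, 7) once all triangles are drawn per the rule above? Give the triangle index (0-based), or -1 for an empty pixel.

T0:
  2·area = 72  (B↔C swapped to make it positive)
  edge (4, 4)→(8, 14): d=(4,10) right/bottom  bias=-1
  edge (8, 14)→(4, 22): d=(-4,8) right/bottom  bias=-1
  edge (4, 22)→(4, 4): d=(0,-18) top-left  bias=+0
    (2,3)@(5, 7): e=[2,52,18] → █
    (3,3)@(7, 7): e=[-18,36,54] → ·
    (2,4)@(5, 9): e=[10,44,18] → █
    (3,4)@(7, 9): e=[-10,28,54] → ·
    (2,5)@(5, 11): e=[18,36,18] → █
    (3,5)@(7, 11): e=[-2,20,54] → ·
    (2,6)@(5, 13): e=[26,28,18] → █
    (3,6)@(7, 13): e=[6,12,54] → █
    (4,6)@(9, 13): e=[-14,-4,90] → ·
    (2,7)@(5, 15): e=[34,20,18] → █
    (4,7)@(9, 15): e=[-6,-12,90] → ·
    (2,8)@(5, 17): e=[42,12,18] → █
  covered (9 px):
    · · · · · · · · · ·
    · · · · · · · · · ·
    · · · · · · · · · ·
    · · █ · · · · · · ·
    · · █ · · · · · · ·
    · · █ · · · · · · ·
    · · █ █ · · · · · ·
    · · █ █ · · · · · ·
    · · █ · · · · · · ·
    · · █ · · · · · · ·
    · · · · · · · · · ·
T1:
  2·area = 148
  edge (8, 18)→(12, 4): d=(4,-14) top-left  bias=+0
  edge (12, 4)→(18, 20): d=(6,16) right/bottom  bias=-1
  edge (18, 20)→(8, 18): d=(-10,-2) top-left  bias=+0
    (6,3)@(13, 7): e=[26,2,120] → █
    (7,3)@(15, 7): e=[54,-30,124] → ·
    (5,4)@(11, 9): e=[6,46,96] → █
    (7,4)@(15, 9): e=[62,-18,104] → ·
    (5,5)@(11, 11): e=[14,58,76] → █
    (7,5)@(15, 11): e=[70,-6,84] → ·
    (5,6)@(11, 13): e=[22,70,56] → █
    (7,6)@(15, 13): e=[78,6,64] → █
    (8,6)@(17, 13): e=[106,-26,68] → ·
    (4,7)@(9, 15): e=[2,114,32] → █
    (8,7)@(17, 15): e=[114,-14,48] → ·
    (1,8)@(3, 17): e=[-74,222,0] → ·  [on edge]
    (6,9)@(13, 19): e=[74,74,0] → █  [on edge]
  covered (19 px):
    · · · · · · · · · ·
    · · · · · · · · · ·
    · · · · · · · · · ·
    · · · · · · █ · · ·
    · · · · · █ █ · · ·
    · · · · · █ █ · · ·
    · · · · · █ █ █ · ·
    · · · · █ █ █ █ · ·
    · · · · █ █ █ █ · ·
    · · · · · · █ █ █ ·
    · · · · · · · · · ·
T2:
  2·area = 148
  edge (20, 16)→(8, 18): d=(-12,2) right/bottom  bias=-1
  edge (8, 18)→(18, 4): d=(10,-14) top-left  bias=+0
  edge (18, 4)→(20, 16): d=(2,12) right/bottom  bias=-1
    (8,3)@(17, 7): e=[114,16,18] → █
    (9,3)@(19, 7): e=[110,44,-6] → ·
    (7,4)@(15, 9): e=[94,8,46] → █
    (9,4)@(19, 9): e=[86,64,-2] → ·
    (6,5)@(13, 11): e=[74,0,74] → █  [on edge]
    (9,5)@(19, 11): e=[62,84,2] → █
    (6,6)@(13, 13): e=[50,20,78] → █
    (5,7)@(11, 15): e=[30,12,106] → █
    (4,8)@(9, 17): e=[10,4,134] → █
    (7,8)@(15, 17): e=[-2,88,62] → ·
    (8,8)@(17, 17): e=[-6,116,38] → ·
    (9,8)@(19, 17): e=[-10,144,14] → ·
  covered (19 px):
    · · · · · · · · · ·
    · · · · · · · · · ·
    · · · · · · · · · ·
    · · · · · · · · █ ·
    · · · · · · · █ █ ·
    · · · · · · █ █ █ █
    · · · · · · █ █ █ █
    · · · · · █ █ █ █ █
    · · · · █ █ █ · · ·
    · · · · · · · · · ·
    · · · · · · · · · ·
T3:
  2·area = 100
  edge (0, 10)→(20, 20): d=(20,10) right/bottom  bias=-1
  edge (20, 20)→(2, 16): d=(-18,-4) top-left  bias=+0
  edge (2, 16)→(0, 10): d=(-2,-6) top-left  bias=+0
    (0,5)@(1, 11): e=[10,86,4] → █
    (1,5)@(3, 11): e=[-10,94,16] → ·
    (0,6)@(1, 13): e=[50,50,0] → █  [on edge]
    (1,6)@(3, 13): e=[30,58,12] → █
    (2,6)@(5, 13): e=[10,66,24] → █
    (3,6)@(7, 13): e=[-10,74,36] → ·
    (0,7)@(1, 15): e=[90,14,-4] → ·
    (1,7)@(3, 15): e=[70,22,8] → █
    (3,7)@(7, 15): e=[30,38,32] → █
    (4,7)@(9, 15): e=[10,46,44] → █
    (5,7)@(11, 15): e=[-10,54,56] → ·
    (1,8)@(3, 17): e=[110,-14,4] → ·
    (1,9)@(3, 19): e=[150,-50,0] → ·  [on edge]
  covered (13 px):
    · · · · · · · · · ·
    · · · · · · · · · ·
    · · · · · · · · · ·
    · · · · · · · · · ·
    · · · · · · · · · ·
    █ · · · · · · · · ·
    █ █ █ · · · · · · ·
    · █ █ █ █ · · · · ·
    · · · █ █ █ █ · · ·
    · · · · · · · · █ ·
    · · · · · · · · · ·
T4:
  2·area = 68
  edge (8, 4)→(12, 2): d=(4,-2) top-left  bias=+0
  edge (12, 2)→(14, 18): d=(2,16) right/bottom  bias=-1
  edge (14, 18)→(8, 4): d=(-6,-14) top-left  bias=+0
    (5,1)@(11, 3): e=[2,18,48] → █
    (6,1)@(13, 3): e=[6,-14,76] → ·
    (4,2)@(9, 5): e=[6,54,8] → █
    (6,2)@(13, 5): e=[14,-10,64] → ·
    (4,3)@(9, 7): e=[14,58,-4] → ·
    (5,3)@(11, 7): e=[18,26,24] → █
    (6,3)@(13, 7): e=[22,-6,52] → ·
    (5,4)@(11, 9): e=[26,30,12] → █
    (6,4)@(13, 9): e=[30,-2,40] → ·
    (5,5)@(11, 11): e=[34,34,0] → █  [on edge]
    (6,5)@(13, 11): e=[38,2,28] → █
    (7,5)@(15, 11): e=[42,-30,56] → ·
  covered (9 px):
    · · · · · · · · · ·
    · · · · · █ · · · ·
    · · · · █ █ · · · ·
    · · · · · █ · · · ·
    · · · · · █ · · · ·
    · · · · · █ █ · · ·
    · · · · · · █ · · ·
    · · · · · · █ · · ·
    · · · · · · · · · ·
    · · · · · · · · · ·
    · · · · · · · · · ·

Z-buffer (winner per pixel, '.' = empty):
  . . . . . . . . . .
  . . . . . 4 . . . .
  . . . . 4 4 . . . .
  . . 0 . . 4 1 . 2 .
  . . 0 . . 4 1 2 2 .
  3 . 0 . . 4 4 2 2 2
  3 3 3 0 . 1 4 2 2 2
  . 3 3 3 3 2 4 2 2 2
  . . 0 3 3 3 3 1 . .
  . . 0 . . . 1 1 3 .
  . . . . . . . . . .

Result: 2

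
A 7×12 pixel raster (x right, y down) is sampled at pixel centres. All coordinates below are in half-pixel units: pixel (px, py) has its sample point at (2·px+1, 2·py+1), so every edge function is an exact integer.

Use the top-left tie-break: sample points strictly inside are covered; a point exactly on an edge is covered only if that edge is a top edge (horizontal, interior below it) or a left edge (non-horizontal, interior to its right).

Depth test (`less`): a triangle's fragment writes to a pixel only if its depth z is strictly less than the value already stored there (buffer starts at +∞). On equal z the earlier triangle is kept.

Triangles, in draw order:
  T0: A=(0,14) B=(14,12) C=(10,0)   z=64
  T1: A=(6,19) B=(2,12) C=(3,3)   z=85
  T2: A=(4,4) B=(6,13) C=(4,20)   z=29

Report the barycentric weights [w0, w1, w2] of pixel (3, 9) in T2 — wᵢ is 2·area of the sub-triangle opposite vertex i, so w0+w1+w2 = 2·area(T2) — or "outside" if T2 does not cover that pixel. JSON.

T0:
  2·area = 176  (B↔C swapped to make it positive)
  edge (0, 14)→(10, 0): d=(10,-14) top-left  bias=+0
  edge (10, 0)→(14, 12): d=(4,12) right/bottom  bias=-1
  edge (14, 12)→(0, 14): d=(-14,2) right/bottom  bias=-1
    (4,1)@(9, 3): e=[16,24,136] → █
    (5,1)@(11, 3): e=[44,0,132] → ·  [on edge]
    (3,2)@(7, 5): e=[8,56,112] → █
    (5,2)@(11, 5): e=[64,8,104] → █
    (6,2)@(13, 5): e=[92,-16,100] → ·
    (2,3)@(5, 7): e=[0,88,88] → █  [on edge]
    (6,3)@(13, 7): e=[112,-8,72] → ·
    (2,4)@(5, 9): e=[20,96,60] → █
    (6,4)@(13, 9): e=[132,0,44] → ·  [on edge]
    (1,5)@(3, 11): e=[12,128,36] → █
    (6,5)@(13, 11): e=[152,8,16] → █
    (0,6)@(1, 13): e=[4,160,12] → █
    (3,6)@(7, 13): e=[88,88,0] → ·  [on edge]
  covered (21 px):
    · · · · · · ·
    · · · · █ · ·
    · · · █ █ █ ·
    · · █ █ █ █ ·
    · · █ █ █ █ ·
    · █ █ █ █ █ █
    █ █ █ · · · ·
    · · · · · · ·
    · · · · · · ·
    · · · · · · ·
    · · · · · · ·
    · · · · · · ·
T1:
  2·area = 43
  edge (6, 19)→(2, 12): d=(-4,-7) top-left  bias=+0
  edge (2, 12)→(3, 3): d=(1,-9) top-left  bias=+0
  edge (3, 3)→(6, 19): d=(3,16) right/bottom  bias=-1
    (1,1)@(3, 3): e=[43,0,0] → ·  [on edge]
    (1,2)@(3, 5): e=[35,2,6] → █
    (2,2)@(5, 5): e=[49,20,-26] → ·
    (1,3)@(3, 7): e=[27,4,12] → █
    (2,3)@(5, 7): e=[41,22,-20] → ·
    (1,4)@(3, 9): e=[19,6,18] → █
    (2,4)@(5, 9): e=[33,24,-14] → ·
    (1,5)@(3, 11): e=[11,8,24] → █
    (2,5)@(5, 11): e=[25,26,-8] → ·
    (1,6)@(3, 13): e=[3,10,30] → █
    (2,6)@(5, 13): e=[17,28,-2] → ·
    (1,7)@(3, 15): e=[-5,12,36] → ·
    (0,10)@(1, 21): e=[-43,0,86] → ·  [on edge]
  covered (7 px):
    · · · · · · ·
    · · · · · · ·
    · █ · · · · ·
    · █ · · · · ·
    · █ · · · · ·
    · █ · · · · ·
    · █ · · · · ·
    · · █ · · · ·
    · · █ · · · ·
    · · · · · · ·
    · · · · · · ·
    · · · · · · ·
T2:
  2·area = 32
  edge (4, 4)→(6, 13): d=(2,9) right/bottom  bias=-1
  edge (6, 13)→(4, 20): d=(-2,7) right/bottom  bias=-1
  edge (4, 20)→(4, 4): d=(0,-16) top-left  bias=+0
    (2,4)@(5, 9): e=[1,15,16] → █
    (3,4)@(7, 9): e=[-17,1,48] → ·
    (2,5)@(5, 11): e=[5,11,16] → █
    (3,5)@(7, 11): e=[-13,-3,48] → ·
    (2,6)@(5, 13): e=[9,7,16] → █
    (3,6)@(7, 13): e=[-9,-7,48] → ·
    (2,7)@(5, 15): e=[13,3,16] → █
    (3,7)@(7, 15): e=[-5,-11,48] → ·
    (2,8)@(5, 17): e=[17,-1,16] → ·
  covered (4 px):
    · · · · · · ·
    · · · · · · ·
    · · · · · · ·
    · · · · · · ·
    · · █ · · · ·
    · · █ · · · ·
    · · █ · · · ·
    · · █ · · · ·
    · · · · · · ·
    · · · · · · ·
    · · · · · · ·
    · · · · · · ·

Final: "outside"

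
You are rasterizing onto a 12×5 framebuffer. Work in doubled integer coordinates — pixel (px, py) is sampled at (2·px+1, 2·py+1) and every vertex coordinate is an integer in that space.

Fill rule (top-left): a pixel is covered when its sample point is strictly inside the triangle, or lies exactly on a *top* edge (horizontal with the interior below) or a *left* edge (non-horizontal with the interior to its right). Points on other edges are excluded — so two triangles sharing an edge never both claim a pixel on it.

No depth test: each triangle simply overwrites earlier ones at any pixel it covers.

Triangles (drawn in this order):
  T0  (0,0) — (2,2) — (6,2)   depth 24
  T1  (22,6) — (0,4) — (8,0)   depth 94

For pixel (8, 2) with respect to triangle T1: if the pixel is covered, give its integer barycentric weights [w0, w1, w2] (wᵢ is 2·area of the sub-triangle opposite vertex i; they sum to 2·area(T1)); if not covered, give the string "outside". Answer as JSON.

T0:
  2·area = 8  (B↔C swapped to make it positive)
  edge (0, 0)→(6, 2): d=(6,2) right/bottom  bias=-1
  edge (6, 2)→(2, 2): d=(-4,0) right/bottom  bias=-1
  edge (2, 2)→(0, 0): d=(-2,-2) top-left  bias=+0
    (0,0)@(1, 1): e=[4,4,0] → X  [on edge]
    (1,0)@(3, 1): e=[0,4,4] → .  [on edge]
    (0,1)@(1, 3): e=[16,-4,-4] → .
    (1,1)@(3, 3): e=[12,-4,0] → .  [on edge]
    (4,1)@(9, 3): e=[0,-4,12] → .  [on edge]
    (2,2)@(5, 5): e=[20,-12,0] → .  [on edge]
    (7,2)@(15, 5): e=[0,-12,20] → .  [on edge]
    (3,3)@(7, 7): e=[28,-20,0] → .  [on edge]
    (10,3)@(21, 7): e=[0,-20,28] → .  [on edge]
    (4,4)@(9, 9): e=[36,-28,0] → .  [on edge]
  covered (1 px):
    X . . . . . . . . . . .
    . . . . . . . . . . . .
    . . . . . . . . . . . .
    . . . . . . . . . . . .
    . . . . . . . . . . . .
T1:
  2·area = 104
  edge (22, 6)→(0, 4): d=(-22,-2) top-left  bias=+0
  edge (0, 4)→(8, 0): d=(8,-4) top-left  bias=+0
  edge (8, 0)→(22, 6): d=(14,6) right/bottom  bias=-1
    (3,0)@(7, 1): e=[80,4,20] → X
    (4,0)@(9, 1): e=[84,12,8] → X
    (5,0)@(11, 1): e=[88,20,-4] → .
    (1,1)@(3, 3): e=[28,4,72] → X
    (2,1)@(5, 3): e=[32,12,60] → X
    (5,1)@(11, 3): e=[44,36,24] → X
    (6,1)@(13, 3): e=[48,44,12] → X
    (7,1)@(15, 3): e=[52,52,0] → .  [on edge]
    (1,2)@(3, 5): e=[-16,20,100] → .
    (2,2)@(5, 5): e=[-12,28,88] → .
    (3,2)@(7, 5): e=[-8,36,76] → .
    (4,2)@(9, 5): e=[-4,44,64] → .
    (5,2)@(11, 5): e=[0,52,52] → X  [on edge]
  covered (13 px):
    . . . X X . . . . . . .
    . X X X X X X . . . . .
    . . . . . X X X X X . .
    . . . . . . . . . . . .
    . . . . . . . . . . . .

Final: [76,16,12]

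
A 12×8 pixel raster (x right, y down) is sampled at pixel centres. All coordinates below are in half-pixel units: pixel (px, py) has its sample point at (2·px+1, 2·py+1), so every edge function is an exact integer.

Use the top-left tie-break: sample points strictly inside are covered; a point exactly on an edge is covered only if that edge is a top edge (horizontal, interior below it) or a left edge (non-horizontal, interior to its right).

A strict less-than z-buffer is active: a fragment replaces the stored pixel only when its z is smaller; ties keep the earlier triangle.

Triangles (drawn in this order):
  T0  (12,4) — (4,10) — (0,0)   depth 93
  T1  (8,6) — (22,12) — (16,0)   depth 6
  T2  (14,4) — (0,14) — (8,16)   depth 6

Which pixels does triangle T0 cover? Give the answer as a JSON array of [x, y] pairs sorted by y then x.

T0:
  2·area = 104
  edge (12, 4)→(4, 10): d=(-8,6) right/bottom  bias=-1
  edge (4, 10)→(0, 0): d=(-4,-10) top-left  bias=+0
  edge (0, 0)→(12, 4): d=(12,4) right/bottom  bias=-1
    (0,0)@(1, 1): e=[90,6,8] → #
    (1,0)@(3, 1): e=[78,26,0] → ·  [on edge]
    (0,1)@(1, 3): e=[74,-2,32] → ·
    (1,1)@(3, 3): e=[62,18,24] → #
    (2,1)@(5, 3): e=[50,38,16] → #
    (3,1)@(7, 3): e=[38,58,8] → #
    (4,1)@(9, 3): e=[26,78,0] → ·  [on edge]
    (1,2)@(3, 5): e=[46,10,48] → #
    (4,2)@(9, 5): e=[10,70,24] → #
    (5,2)@(11, 5): e=[-2,90,16] → ·
    (7,2)@(15, 5): e=[-26,130,0] → ·  [on edge]
    (1,3)@(3, 7): e=[30,2,72] → #
    (10,3)@(21, 7): e=[-78,182,0] → ·  [on edge]
  covered (12 px):
    # · · · · · · · · · · ·
    · # # # · · · · · · · ·
    · # # # # · · · · · · ·
    · # # # · · · · · · · ·
    · · # · · · · · · · · ·
    · · · · · · · · · · · ·
    · · · · · · · · · · · ·
    · · · · · · · · · · · ·
T1:
  2·area = 132  (B↔C swapped to make it positive)
  edge (8, 6)→(16, 0): d=(8,-6) top-left  bias=+0
  edge (16, 0)→(22, 12): d=(6,12) right/bottom  bias=-1
  edge (22, 12)→(8, 6): d=(-14,-6) top-left  bias=+0
    (7,0)@(15, 1): e=[2,18,112] → #
    (8,0)@(17, 1): e=[14,-6,124] → ·
    (0,1)@(1, 3): e=[-66,198,0] → ·  [on edge]
    (6,1)@(13, 3): e=[6,54,72] → #
    (8,1)@(17, 3): e=[30,6,96] → #
    (9,1)@(19, 3): e=[42,-18,108] → ·
    (5,2)@(11, 5): e=[10,90,32] → #
    (9,2)@(19, 5): e=[58,-6,80] → ·
    (5,3)@(11, 7): e=[26,102,4] → #
    (9,3)@(19, 7): e=[74,6,52] → #
    (10,3)@(21, 7): e=[86,-18,64] → ·
    (5,4)@(11, 9): e=[42,114,-24] → ·
    (7,4)@(15, 9): e=[66,66,0] → #  [on edge]
  covered (17 px):
    · · · · · · · # · · · ·
    · · · · · · # # # · · ·
    · · · · · # # # # · · ·
    · · · · · # # # # # · ·
    · · · · · · · # # # · ·
    · · · · · · · · · · # ·
    · · · · · · · · · · · ·
    · · · · · · · · · · · ·
T2:
  2·area = 108  (B↔C swapped to make it positive)
  edge (14, 4)→(8, 16): d=(-6,12) right/bottom  bias=-1
  edge (8, 16)→(0, 14): d=(-8,-2) top-left  bias=+0
  edge (0, 14)→(14, 4): d=(14,-10) top-left  bias=+0
    (6,2)@(13, 5): e=[6,98,4] → #
    (7,2)@(15, 5): e=[-18,102,24] → ·
    (5,3)@(11, 7): e=[18,78,12] → #
    (6,3)@(13, 7): e=[-6,82,32] → ·
    (3,4)@(7, 9): e=[54,54,0] → #  [on edge]
    (4,4)@(9, 9): e=[30,58,20] → #
    (6,4)@(13, 9): e=[-18,66,60] → ·
    (2,5)@(5, 11): e=[66,34,8] → #
    (5,5)@(11, 11): e=[-6,46,68] → ·
    (1,6)@(3, 13): e=[78,14,16] → #
    (5,6)@(11, 13): e=[-18,30,96] → ·
    (1,7)@(3, 15): e=[66,-2,44] → ·
  covered (14 px):
    · · · · · · · · · · · ·
    · · · · · · · · · · · ·
    · · · · · · # · · · · ·
    · · · · · # · · · · · ·
    · · · # # # · · · · · ·
    · · # # # · · · · · · ·
    · # # # # · · · · · · ·
    · · # # · · · · · · · ·

Final: [[0,0],[1,1],[2,1],[3,1],[1,2],[2,2],[3,2],[4,2],[1,3],[2,3],[3,3],[2,4]]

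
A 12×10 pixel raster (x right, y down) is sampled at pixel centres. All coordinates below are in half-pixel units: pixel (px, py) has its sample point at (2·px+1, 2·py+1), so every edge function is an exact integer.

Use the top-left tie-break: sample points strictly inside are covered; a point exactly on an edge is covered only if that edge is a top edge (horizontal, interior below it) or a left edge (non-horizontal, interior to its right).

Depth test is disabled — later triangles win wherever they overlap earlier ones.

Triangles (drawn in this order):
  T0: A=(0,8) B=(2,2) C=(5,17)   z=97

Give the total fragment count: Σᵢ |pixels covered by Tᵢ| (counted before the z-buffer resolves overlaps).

T0:
  2·area = 48
  edge (0, 8)→(2, 2): d=(2,-6) top-left  bias=+0
  edge (2, 2)→(5, 17): d=(3,15) right/bottom  bias=-1
  edge (5, 17)→(0, 8): d=(-5,-9) top-left  bias=+0
    (0,2)@(1, 5): e=[0,24,24] → █  [on edge]
    (1,2)@(3, 5): e=[12,-6,42] → ·
    (0,3)@(1, 7): e=[4,30,14] → █
    (1,3)@(3, 7): e=[16,0,32] → ·  [on edge]
    (0,4)@(1, 9): e=[8,36,4] → █
    (1,4)@(3, 9): e=[20,6,22] → █
    (2,4)@(5, 9): e=[32,-24,40] → ·
    (0,5)@(1, 11): e=[12,42,-6] → ·
    (1,5)@(3, 11): e=[24,12,12] → █
    (2,5)@(5, 11): e=[36,-18,30] → ·
    (1,6)@(3, 13): e=[28,18,2] → █
    (2,6)@(5, 13): e=[40,-12,20] → ·
    (2,8)@(5, 17): e=[48,0,0] → ·  [on edge]
  covered (6 px):
    · · · · · · · · · · · ·
    · · · · · · · · · · · ·
    █ · · · · · · · · · · ·
    █ · · · · · · · · · · ·
    █ █ · · · · · · · · · ·
    · █ · · · · · · · · · ·
    · █ · · · · · · · · · ·
    · · · · · · · · · · · ·
    · · · · · · · · · · · ·
    · · · · · · · · · · · ·

Result: 6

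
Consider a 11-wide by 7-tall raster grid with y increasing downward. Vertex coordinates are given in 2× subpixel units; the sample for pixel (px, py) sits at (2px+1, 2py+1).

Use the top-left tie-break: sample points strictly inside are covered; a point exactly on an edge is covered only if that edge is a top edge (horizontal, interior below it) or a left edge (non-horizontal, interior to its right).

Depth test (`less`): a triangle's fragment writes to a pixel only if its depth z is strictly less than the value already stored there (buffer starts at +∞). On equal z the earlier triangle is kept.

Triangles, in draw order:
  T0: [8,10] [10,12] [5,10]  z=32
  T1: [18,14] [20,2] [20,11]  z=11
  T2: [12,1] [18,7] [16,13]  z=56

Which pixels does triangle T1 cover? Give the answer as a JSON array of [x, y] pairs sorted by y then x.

T0:
  2·area = 6
  edge (8, 10)→(10, 12): d=(2,2) right/bottom  bias=-1
  edge (10, 12)→(5, 10): d=(-5,-2) top-left  bias=+0
  edge (5, 10)→(8, 10): d=(3,0) top-left  bias=+0
    (0,1)@(1, 3): e=[0,27,-21] → ·  [on edge]
    (1,2)@(3, 5): e=[0,21,-15] → ·  [on edge]
    (2,3)@(5, 7): e=[0,15,-9] → ·  [on edge]
    (3,4)@(7, 9): e=[0,9,-3] → ·  [on edge]
    (4,5)@(9, 11): e=[0,3,3] → ·  [on edge]
    (5,6)@(11, 13): e=[0,-3,9] → ·  [on edge]
  covered (0 px):
    · · · · · · · · · · ·
    · · · · · · · · · · ·
    · · · · · · · · · · ·
    · · · · · · · · · · ·
    · · · · · · · · · · ·
    · · · · · · · · · · ·
    · · · · · · · · · · ·
T1:
  2·area = 18
  edge (18, 14)→(20, 2): d=(2,-12) top-left  bias=+0
  edge (20, 2)→(20, 11): d=(0,9) right/bottom  bias=-1
  edge (20, 11)→(18, 14): d=(-2,3) right/bottom  bias=-1
    (9,4)@(19, 9): e=[2,9,7] → █
    (10,4)@(21, 9): e=[26,-9,1] → ·
    (9,5)@(19, 11): e=[6,9,3] → █
    (10,5)@(21, 11): e=[30,-9,-3] → ·
    (9,6)@(19, 13): e=[10,9,-1] → ·
  covered (2 px):
    · · · · · · · · · · ·
    · · · · · · · · · · ·
    · · · · · · · · · · ·
    · · · · · · · · · · ·
    · · · · · · · · · █ ·
    · · · · · · · · · █ ·
    · · · · · · · · · · ·
T2:
  2·area = 48
  edge (12, 1)→(18, 7): d=(6,6) right/bottom  bias=-1
  edge (18, 7)→(16, 13): d=(-2,6) right/bottom  bias=-1
  edge (16, 13)→(12, 1): d=(-4,-12) top-left  bias=+0
    (6,1)@(13, 3): e=[6,38,4] → █
    (7,1)@(15, 3): e=[-6,26,28] → ·
    (6,2)@(13, 5): e=[18,34,-4] → ·
    (7,2)@(15, 5): e=[6,22,20] → █
    (8,2)@(17, 5): e=[-6,10,44] → ·
    (7,3)@(15, 7): e=[18,18,12] → █
    (8,3)@(17, 7): e=[6,6,36] → █
    (9,3)@(19, 7): e=[-6,-6,60] → ·
    (7,4)@(15, 9): e=[30,14,4] → █
    (9,4)@(19, 9): e=[6,-10,52] → ·
    (7,5)@(15, 11): e=[42,10,-4] → ·
    (8,5)@(17, 11): e=[30,-2,20] → ·
  covered (6 px):
    · · · · · · · · · · ·
    · · · · · · █ · · · ·
    · · · · · · · █ · · ·
    · · · · · · · █ █ · ·
    · · · · · · · █ █ · ·
    · · · · · · · · · · ·
    · · · · · · · · · · ·

Final: [[9,4],[9,5]]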